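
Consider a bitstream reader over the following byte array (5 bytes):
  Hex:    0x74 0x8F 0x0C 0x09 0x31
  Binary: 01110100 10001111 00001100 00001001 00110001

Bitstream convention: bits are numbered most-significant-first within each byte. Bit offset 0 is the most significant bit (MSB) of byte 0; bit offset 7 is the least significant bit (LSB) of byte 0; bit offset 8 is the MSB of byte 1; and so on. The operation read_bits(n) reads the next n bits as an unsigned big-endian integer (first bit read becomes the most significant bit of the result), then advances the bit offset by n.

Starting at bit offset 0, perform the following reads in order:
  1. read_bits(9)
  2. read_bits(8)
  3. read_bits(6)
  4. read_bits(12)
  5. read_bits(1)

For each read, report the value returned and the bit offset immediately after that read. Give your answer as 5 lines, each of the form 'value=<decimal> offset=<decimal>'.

Answer: value=233 offset=9
value=30 offset=17
value=6 offset=23
value=73 offset=35
value=1 offset=36

Derivation:
Read 1: bits[0:9] width=9 -> value=233 (bin 011101001); offset now 9 = byte 1 bit 1; 31 bits remain
Read 2: bits[9:17] width=8 -> value=30 (bin 00011110); offset now 17 = byte 2 bit 1; 23 bits remain
Read 3: bits[17:23] width=6 -> value=6 (bin 000110); offset now 23 = byte 2 bit 7; 17 bits remain
Read 4: bits[23:35] width=12 -> value=73 (bin 000001001001); offset now 35 = byte 4 bit 3; 5 bits remain
Read 5: bits[35:36] width=1 -> value=1 (bin 1); offset now 36 = byte 4 bit 4; 4 bits remain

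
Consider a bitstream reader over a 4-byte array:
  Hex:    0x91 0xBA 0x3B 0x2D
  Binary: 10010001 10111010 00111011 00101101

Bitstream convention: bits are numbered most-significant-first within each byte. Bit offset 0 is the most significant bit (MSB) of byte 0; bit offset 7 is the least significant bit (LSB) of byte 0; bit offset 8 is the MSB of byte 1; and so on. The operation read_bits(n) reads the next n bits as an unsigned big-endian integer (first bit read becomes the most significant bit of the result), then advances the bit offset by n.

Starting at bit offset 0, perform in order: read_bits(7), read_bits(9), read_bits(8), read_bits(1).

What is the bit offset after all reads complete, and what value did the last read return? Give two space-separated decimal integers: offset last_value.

Answer: 25 0

Derivation:
Read 1: bits[0:7] width=7 -> value=72 (bin 1001000); offset now 7 = byte 0 bit 7; 25 bits remain
Read 2: bits[7:16] width=9 -> value=442 (bin 110111010); offset now 16 = byte 2 bit 0; 16 bits remain
Read 3: bits[16:24] width=8 -> value=59 (bin 00111011); offset now 24 = byte 3 bit 0; 8 bits remain
Read 4: bits[24:25] width=1 -> value=0 (bin 0); offset now 25 = byte 3 bit 1; 7 bits remain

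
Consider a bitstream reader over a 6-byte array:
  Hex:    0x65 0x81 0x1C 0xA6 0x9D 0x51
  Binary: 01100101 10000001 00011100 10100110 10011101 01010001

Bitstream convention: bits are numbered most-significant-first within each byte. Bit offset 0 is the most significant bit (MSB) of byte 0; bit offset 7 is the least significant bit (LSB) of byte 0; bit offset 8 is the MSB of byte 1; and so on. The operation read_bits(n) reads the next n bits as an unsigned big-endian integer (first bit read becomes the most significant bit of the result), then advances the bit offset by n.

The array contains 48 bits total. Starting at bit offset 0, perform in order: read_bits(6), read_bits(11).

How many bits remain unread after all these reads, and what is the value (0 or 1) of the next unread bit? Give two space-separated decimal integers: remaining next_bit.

Answer: 31 0

Derivation:
Read 1: bits[0:6] width=6 -> value=25 (bin 011001); offset now 6 = byte 0 bit 6; 42 bits remain
Read 2: bits[6:17] width=11 -> value=770 (bin 01100000010); offset now 17 = byte 2 bit 1; 31 bits remain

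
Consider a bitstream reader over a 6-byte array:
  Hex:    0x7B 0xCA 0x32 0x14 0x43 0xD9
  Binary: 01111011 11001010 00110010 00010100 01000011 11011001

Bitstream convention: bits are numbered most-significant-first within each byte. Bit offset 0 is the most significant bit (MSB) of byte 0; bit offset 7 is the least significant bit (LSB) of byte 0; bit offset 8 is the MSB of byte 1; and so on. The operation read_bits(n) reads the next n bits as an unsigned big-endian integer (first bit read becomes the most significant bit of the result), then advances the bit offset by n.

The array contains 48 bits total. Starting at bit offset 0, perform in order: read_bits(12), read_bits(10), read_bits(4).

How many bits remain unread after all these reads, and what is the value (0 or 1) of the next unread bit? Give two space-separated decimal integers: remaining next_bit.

Read 1: bits[0:12] width=12 -> value=1980 (bin 011110111100); offset now 12 = byte 1 bit 4; 36 bits remain
Read 2: bits[12:22] width=10 -> value=652 (bin 1010001100); offset now 22 = byte 2 bit 6; 26 bits remain
Read 3: bits[22:26] width=4 -> value=8 (bin 1000); offset now 26 = byte 3 bit 2; 22 bits remain

Answer: 22 0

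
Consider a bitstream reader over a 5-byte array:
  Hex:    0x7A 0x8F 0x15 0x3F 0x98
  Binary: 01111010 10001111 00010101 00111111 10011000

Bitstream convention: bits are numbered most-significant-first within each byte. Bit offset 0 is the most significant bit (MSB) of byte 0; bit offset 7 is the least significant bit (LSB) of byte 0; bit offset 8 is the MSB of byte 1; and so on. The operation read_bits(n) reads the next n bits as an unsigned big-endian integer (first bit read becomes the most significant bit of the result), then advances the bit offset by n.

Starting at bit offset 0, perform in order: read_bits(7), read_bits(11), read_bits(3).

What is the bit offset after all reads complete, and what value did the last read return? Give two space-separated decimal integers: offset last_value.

Answer: 21 2

Derivation:
Read 1: bits[0:7] width=7 -> value=61 (bin 0111101); offset now 7 = byte 0 bit 7; 33 bits remain
Read 2: bits[7:18] width=11 -> value=572 (bin 01000111100); offset now 18 = byte 2 bit 2; 22 bits remain
Read 3: bits[18:21] width=3 -> value=2 (bin 010); offset now 21 = byte 2 bit 5; 19 bits remain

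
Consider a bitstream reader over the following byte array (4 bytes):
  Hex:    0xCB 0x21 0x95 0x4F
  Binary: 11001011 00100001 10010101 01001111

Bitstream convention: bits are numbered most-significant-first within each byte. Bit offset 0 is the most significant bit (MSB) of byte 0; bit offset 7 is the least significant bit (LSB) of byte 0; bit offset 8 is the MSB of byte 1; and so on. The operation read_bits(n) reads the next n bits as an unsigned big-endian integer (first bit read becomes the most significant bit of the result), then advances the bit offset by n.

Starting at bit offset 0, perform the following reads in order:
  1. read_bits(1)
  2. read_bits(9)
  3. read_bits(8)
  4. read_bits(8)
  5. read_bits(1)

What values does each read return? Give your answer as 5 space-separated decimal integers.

Answer: 1 300 134 85 0

Derivation:
Read 1: bits[0:1] width=1 -> value=1 (bin 1); offset now 1 = byte 0 bit 1; 31 bits remain
Read 2: bits[1:10] width=9 -> value=300 (bin 100101100); offset now 10 = byte 1 bit 2; 22 bits remain
Read 3: bits[10:18] width=8 -> value=134 (bin 10000110); offset now 18 = byte 2 bit 2; 14 bits remain
Read 4: bits[18:26] width=8 -> value=85 (bin 01010101); offset now 26 = byte 3 bit 2; 6 bits remain
Read 5: bits[26:27] width=1 -> value=0 (bin 0); offset now 27 = byte 3 bit 3; 5 bits remain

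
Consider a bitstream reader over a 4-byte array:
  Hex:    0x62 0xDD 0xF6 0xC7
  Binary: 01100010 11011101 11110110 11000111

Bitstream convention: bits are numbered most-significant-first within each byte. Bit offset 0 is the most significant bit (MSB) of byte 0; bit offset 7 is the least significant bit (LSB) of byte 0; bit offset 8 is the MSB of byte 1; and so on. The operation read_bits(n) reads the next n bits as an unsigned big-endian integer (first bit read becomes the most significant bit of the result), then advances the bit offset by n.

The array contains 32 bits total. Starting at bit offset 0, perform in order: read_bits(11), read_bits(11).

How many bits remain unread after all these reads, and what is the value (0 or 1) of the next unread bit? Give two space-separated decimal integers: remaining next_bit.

Read 1: bits[0:11] width=11 -> value=790 (bin 01100010110); offset now 11 = byte 1 bit 3; 21 bits remain
Read 2: bits[11:22] width=11 -> value=1917 (bin 11101111101); offset now 22 = byte 2 bit 6; 10 bits remain

Answer: 10 1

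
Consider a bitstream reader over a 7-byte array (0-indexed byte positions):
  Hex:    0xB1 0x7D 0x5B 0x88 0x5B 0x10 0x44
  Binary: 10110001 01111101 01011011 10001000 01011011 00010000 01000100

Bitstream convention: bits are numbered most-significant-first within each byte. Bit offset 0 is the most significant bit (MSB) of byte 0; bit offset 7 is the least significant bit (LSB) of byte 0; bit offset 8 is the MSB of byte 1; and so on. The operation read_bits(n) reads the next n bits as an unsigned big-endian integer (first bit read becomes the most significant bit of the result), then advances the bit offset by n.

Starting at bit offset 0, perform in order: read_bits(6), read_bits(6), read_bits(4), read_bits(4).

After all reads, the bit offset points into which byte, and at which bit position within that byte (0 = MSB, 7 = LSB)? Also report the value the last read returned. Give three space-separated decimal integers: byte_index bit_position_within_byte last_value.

Read 1: bits[0:6] width=6 -> value=44 (bin 101100); offset now 6 = byte 0 bit 6; 50 bits remain
Read 2: bits[6:12] width=6 -> value=23 (bin 010111); offset now 12 = byte 1 bit 4; 44 bits remain
Read 3: bits[12:16] width=4 -> value=13 (bin 1101); offset now 16 = byte 2 bit 0; 40 bits remain
Read 4: bits[16:20] width=4 -> value=5 (bin 0101); offset now 20 = byte 2 bit 4; 36 bits remain

Answer: 2 4 5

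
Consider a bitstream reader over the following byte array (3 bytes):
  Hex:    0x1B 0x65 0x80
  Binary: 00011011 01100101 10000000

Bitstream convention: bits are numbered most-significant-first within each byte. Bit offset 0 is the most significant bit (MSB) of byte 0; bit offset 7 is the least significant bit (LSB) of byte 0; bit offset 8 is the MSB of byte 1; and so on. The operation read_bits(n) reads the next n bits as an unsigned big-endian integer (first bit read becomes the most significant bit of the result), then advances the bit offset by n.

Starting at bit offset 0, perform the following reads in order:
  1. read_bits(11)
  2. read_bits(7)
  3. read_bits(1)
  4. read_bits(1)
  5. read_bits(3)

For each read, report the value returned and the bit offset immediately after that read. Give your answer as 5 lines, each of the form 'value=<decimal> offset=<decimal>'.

Read 1: bits[0:11] width=11 -> value=219 (bin 00011011011); offset now 11 = byte 1 bit 3; 13 bits remain
Read 2: bits[11:18] width=7 -> value=22 (bin 0010110); offset now 18 = byte 2 bit 2; 6 bits remain
Read 3: bits[18:19] width=1 -> value=0 (bin 0); offset now 19 = byte 2 bit 3; 5 bits remain
Read 4: bits[19:20] width=1 -> value=0 (bin 0); offset now 20 = byte 2 bit 4; 4 bits remain
Read 5: bits[20:23] width=3 -> value=0 (bin 000); offset now 23 = byte 2 bit 7; 1 bits remain

Answer: value=219 offset=11
value=22 offset=18
value=0 offset=19
value=0 offset=20
value=0 offset=23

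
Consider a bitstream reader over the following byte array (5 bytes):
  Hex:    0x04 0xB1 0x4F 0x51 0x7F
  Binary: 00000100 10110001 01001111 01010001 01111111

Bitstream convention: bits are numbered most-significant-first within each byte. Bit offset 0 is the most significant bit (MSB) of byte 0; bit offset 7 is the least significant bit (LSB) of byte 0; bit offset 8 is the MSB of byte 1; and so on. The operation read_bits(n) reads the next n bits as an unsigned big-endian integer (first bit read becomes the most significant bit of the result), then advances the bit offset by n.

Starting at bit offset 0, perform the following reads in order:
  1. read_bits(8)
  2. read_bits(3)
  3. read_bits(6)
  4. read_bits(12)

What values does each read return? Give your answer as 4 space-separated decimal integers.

Read 1: bits[0:8] width=8 -> value=4 (bin 00000100); offset now 8 = byte 1 bit 0; 32 bits remain
Read 2: bits[8:11] width=3 -> value=5 (bin 101); offset now 11 = byte 1 bit 3; 29 bits remain
Read 3: bits[11:17] width=6 -> value=34 (bin 100010); offset now 17 = byte 2 bit 1; 23 bits remain
Read 4: bits[17:29] width=12 -> value=2538 (bin 100111101010); offset now 29 = byte 3 bit 5; 11 bits remain

Answer: 4 5 34 2538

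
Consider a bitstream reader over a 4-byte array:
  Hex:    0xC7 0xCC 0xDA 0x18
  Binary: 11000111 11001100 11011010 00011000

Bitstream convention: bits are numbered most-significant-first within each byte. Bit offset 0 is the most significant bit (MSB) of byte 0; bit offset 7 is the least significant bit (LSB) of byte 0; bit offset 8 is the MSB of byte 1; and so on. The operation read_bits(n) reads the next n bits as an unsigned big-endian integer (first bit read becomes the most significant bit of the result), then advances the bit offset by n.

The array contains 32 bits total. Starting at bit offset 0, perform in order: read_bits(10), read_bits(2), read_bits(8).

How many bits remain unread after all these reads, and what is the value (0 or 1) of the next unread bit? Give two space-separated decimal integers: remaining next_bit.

Read 1: bits[0:10] width=10 -> value=799 (bin 1100011111); offset now 10 = byte 1 bit 2; 22 bits remain
Read 2: bits[10:12] width=2 -> value=0 (bin 00); offset now 12 = byte 1 bit 4; 20 bits remain
Read 3: bits[12:20] width=8 -> value=205 (bin 11001101); offset now 20 = byte 2 bit 4; 12 bits remain

Answer: 12 1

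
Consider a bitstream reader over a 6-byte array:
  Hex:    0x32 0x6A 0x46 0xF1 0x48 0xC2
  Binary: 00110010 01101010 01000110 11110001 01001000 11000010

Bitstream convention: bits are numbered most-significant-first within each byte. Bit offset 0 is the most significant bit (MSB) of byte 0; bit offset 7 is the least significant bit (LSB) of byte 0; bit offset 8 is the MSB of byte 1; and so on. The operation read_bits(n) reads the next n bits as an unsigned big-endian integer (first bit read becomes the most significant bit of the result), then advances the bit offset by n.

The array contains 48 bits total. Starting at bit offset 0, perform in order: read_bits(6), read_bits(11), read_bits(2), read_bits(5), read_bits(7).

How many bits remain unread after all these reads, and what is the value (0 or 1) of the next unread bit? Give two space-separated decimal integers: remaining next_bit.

Read 1: bits[0:6] width=6 -> value=12 (bin 001100); offset now 6 = byte 0 bit 6; 42 bits remain
Read 2: bits[6:17] width=11 -> value=1236 (bin 10011010100); offset now 17 = byte 2 bit 1; 31 bits remain
Read 3: bits[17:19] width=2 -> value=2 (bin 10); offset now 19 = byte 2 bit 3; 29 bits remain
Read 4: bits[19:24] width=5 -> value=6 (bin 00110); offset now 24 = byte 3 bit 0; 24 bits remain
Read 5: bits[24:31] width=7 -> value=120 (bin 1111000); offset now 31 = byte 3 bit 7; 17 bits remain

Answer: 17 1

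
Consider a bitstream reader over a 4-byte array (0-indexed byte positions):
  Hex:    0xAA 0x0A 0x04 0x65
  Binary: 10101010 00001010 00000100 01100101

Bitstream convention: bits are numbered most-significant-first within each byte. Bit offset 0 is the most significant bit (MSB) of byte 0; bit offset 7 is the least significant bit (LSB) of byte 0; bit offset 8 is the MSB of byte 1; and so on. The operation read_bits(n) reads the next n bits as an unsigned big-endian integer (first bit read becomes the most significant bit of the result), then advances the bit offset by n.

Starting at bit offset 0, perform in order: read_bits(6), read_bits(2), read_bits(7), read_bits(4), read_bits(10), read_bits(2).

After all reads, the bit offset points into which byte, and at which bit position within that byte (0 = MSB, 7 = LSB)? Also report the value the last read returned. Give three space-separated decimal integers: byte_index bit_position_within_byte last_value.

Answer: 3 7 2

Derivation:
Read 1: bits[0:6] width=6 -> value=42 (bin 101010); offset now 6 = byte 0 bit 6; 26 bits remain
Read 2: bits[6:8] width=2 -> value=2 (bin 10); offset now 8 = byte 1 bit 0; 24 bits remain
Read 3: bits[8:15] width=7 -> value=5 (bin 0000101); offset now 15 = byte 1 bit 7; 17 bits remain
Read 4: bits[15:19] width=4 -> value=0 (bin 0000); offset now 19 = byte 2 bit 3; 13 bits remain
Read 5: bits[19:29] width=10 -> value=140 (bin 0010001100); offset now 29 = byte 3 bit 5; 3 bits remain
Read 6: bits[29:31] width=2 -> value=2 (bin 10); offset now 31 = byte 3 bit 7; 1 bits remain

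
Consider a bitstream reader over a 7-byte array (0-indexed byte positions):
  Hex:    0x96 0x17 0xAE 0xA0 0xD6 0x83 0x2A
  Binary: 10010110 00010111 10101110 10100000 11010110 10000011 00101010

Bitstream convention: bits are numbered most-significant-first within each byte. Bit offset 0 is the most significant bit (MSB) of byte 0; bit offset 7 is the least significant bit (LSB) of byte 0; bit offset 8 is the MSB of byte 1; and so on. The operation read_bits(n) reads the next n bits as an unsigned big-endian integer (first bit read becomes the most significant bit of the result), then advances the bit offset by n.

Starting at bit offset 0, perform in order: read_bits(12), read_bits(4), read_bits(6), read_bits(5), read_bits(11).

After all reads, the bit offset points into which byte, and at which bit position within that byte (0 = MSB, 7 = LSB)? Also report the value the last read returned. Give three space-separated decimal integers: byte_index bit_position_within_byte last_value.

Answer: 4 6 53

Derivation:
Read 1: bits[0:12] width=12 -> value=2401 (bin 100101100001); offset now 12 = byte 1 bit 4; 44 bits remain
Read 2: bits[12:16] width=4 -> value=7 (bin 0111); offset now 16 = byte 2 bit 0; 40 bits remain
Read 3: bits[16:22] width=6 -> value=43 (bin 101011); offset now 22 = byte 2 bit 6; 34 bits remain
Read 4: bits[22:27] width=5 -> value=21 (bin 10101); offset now 27 = byte 3 bit 3; 29 bits remain
Read 5: bits[27:38] width=11 -> value=53 (bin 00000110101); offset now 38 = byte 4 bit 6; 18 bits remain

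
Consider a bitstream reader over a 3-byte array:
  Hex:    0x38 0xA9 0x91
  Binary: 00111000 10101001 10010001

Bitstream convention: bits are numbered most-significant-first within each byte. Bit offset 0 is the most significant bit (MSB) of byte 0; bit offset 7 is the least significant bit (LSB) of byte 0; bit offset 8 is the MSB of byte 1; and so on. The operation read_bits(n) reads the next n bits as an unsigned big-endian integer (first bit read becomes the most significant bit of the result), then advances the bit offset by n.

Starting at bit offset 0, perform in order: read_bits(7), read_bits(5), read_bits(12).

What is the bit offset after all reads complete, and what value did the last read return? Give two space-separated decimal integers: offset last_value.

Read 1: bits[0:7] width=7 -> value=28 (bin 0011100); offset now 7 = byte 0 bit 7; 17 bits remain
Read 2: bits[7:12] width=5 -> value=10 (bin 01010); offset now 12 = byte 1 bit 4; 12 bits remain
Read 3: bits[12:24] width=12 -> value=2449 (bin 100110010001); offset now 24 = byte 3 bit 0; 0 bits remain

Answer: 24 2449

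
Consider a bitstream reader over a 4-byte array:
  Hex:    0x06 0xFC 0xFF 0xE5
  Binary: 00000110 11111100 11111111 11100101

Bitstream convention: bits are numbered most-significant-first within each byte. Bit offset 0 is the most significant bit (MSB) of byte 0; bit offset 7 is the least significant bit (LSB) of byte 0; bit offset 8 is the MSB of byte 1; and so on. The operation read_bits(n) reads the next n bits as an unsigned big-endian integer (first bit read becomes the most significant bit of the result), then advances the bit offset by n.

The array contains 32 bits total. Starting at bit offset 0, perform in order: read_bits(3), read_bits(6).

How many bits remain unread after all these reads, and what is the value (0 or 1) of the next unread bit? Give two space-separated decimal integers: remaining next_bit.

Answer: 23 1

Derivation:
Read 1: bits[0:3] width=3 -> value=0 (bin 000); offset now 3 = byte 0 bit 3; 29 bits remain
Read 2: bits[3:9] width=6 -> value=13 (bin 001101); offset now 9 = byte 1 bit 1; 23 bits remain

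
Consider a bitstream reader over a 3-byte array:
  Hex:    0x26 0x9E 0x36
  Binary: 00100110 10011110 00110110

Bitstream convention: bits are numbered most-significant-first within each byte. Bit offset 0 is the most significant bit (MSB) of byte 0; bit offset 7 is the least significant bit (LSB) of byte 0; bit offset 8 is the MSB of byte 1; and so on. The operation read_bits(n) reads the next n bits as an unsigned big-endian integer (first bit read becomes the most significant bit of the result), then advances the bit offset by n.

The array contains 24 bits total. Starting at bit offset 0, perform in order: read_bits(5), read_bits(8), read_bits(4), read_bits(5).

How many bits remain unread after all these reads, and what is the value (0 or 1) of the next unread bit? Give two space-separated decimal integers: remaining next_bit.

Read 1: bits[0:5] width=5 -> value=4 (bin 00100); offset now 5 = byte 0 bit 5; 19 bits remain
Read 2: bits[5:13] width=8 -> value=211 (bin 11010011); offset now 13 = byte 1 bit 5; 11 bits remain
Read 3: bits[13:17] width=4 -> value=12 (bin 1100); offset now 17 = byte 2 bit 1; 7 bits remain
Read 4: bits[17:22] width=5 -> value=13 (bin 01101); offset now 22 = byte 2 bit 6; 2 bits remain

Answer: 2 1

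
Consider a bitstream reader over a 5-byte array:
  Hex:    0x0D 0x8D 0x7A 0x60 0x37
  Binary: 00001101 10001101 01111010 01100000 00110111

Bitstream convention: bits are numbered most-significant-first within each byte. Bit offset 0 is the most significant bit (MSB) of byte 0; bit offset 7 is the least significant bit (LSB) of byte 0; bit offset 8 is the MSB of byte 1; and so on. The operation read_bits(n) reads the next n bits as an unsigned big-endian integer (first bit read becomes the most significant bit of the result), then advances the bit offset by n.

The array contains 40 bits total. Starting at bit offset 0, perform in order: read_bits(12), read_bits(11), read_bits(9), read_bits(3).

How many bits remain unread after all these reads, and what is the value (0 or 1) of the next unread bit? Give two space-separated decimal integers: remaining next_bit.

Read 1: bits[0:12] width=12 -> value=216 (bin 000011011000); offset now 12 = byte 1 bit 4; 28 bits remain
Read 2: bits[12:23] width=11 -> value=1725 (bin 11010111101); offset now 23 = byte 2 bit 7; 17 bits remain
Read 3: bits[23:32] width=9 -> value=96 (bin 001100000); offset now 32 = byte 4 bit 0; 8 bits remain
Read 4: bits[32:35] width=3 -> value=1 (bin 001); offset now 35 = byte 4 bit 3; 5 bits remain

Answer: 5 1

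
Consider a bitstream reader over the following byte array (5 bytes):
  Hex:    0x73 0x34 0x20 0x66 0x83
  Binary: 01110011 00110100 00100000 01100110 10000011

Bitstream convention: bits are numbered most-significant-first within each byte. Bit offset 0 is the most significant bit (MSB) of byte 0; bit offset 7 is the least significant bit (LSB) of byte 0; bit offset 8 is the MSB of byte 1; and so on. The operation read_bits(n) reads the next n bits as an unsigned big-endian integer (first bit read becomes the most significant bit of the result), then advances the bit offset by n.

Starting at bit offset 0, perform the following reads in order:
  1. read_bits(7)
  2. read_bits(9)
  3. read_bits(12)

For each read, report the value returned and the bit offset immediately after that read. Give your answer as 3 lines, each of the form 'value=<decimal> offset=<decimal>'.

Answer: value=57 offset=7
value=308 offset=16
value=518 offset=28

Derivation:
Read 1: bits[0:7] width=7 -> value=57 (bin 0111001); offset now 7 = byte 0 bit 7; 33 bits remain
Read 2: bits[7:16] width=9 -> value=308 (bin 100110100); offset now 16 = byte 2 bit 0; 24 bits remain
Read 3: bits[16:28] width=12 -> value=518 (bin 001000000110); offset now 28 = byte 3 bit 4; 12 bits remain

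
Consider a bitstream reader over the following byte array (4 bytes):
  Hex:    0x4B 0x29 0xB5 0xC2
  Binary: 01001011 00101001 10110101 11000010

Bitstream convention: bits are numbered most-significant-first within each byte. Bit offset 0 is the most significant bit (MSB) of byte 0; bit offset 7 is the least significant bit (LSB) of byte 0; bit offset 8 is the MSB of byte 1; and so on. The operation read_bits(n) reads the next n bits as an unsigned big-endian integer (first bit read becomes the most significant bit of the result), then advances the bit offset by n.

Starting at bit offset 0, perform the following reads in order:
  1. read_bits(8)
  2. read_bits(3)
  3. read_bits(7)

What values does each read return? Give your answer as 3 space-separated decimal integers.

Read 1: bits[0:8] width=8 -> value=75 (bin 01001011); offset now 8 = byte 1 bit 0; 24 bits remain
Read 2: bits[8:11] width=3 -> value=1 (bin 001); offset now 11 = byte 1 bit 3; 21 bits remain
Read 3: bits[11:18] width=7 -> value=38 (bin 0100110); offset now 18 = byte 2 bit 2; 14 bits remain

Answer: 75 1 38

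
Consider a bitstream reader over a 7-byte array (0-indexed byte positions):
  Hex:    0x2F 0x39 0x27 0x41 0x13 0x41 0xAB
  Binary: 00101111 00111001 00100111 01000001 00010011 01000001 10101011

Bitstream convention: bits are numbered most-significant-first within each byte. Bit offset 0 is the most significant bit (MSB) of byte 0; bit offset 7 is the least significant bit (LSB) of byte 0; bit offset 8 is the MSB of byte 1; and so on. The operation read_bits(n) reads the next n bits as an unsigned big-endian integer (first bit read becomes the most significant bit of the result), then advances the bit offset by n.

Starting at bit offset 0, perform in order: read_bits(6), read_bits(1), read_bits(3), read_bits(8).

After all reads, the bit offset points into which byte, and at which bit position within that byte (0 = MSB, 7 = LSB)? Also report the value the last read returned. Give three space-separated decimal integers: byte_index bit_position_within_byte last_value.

Read 1: bits[0:6] width=6 -> value=11 (bin 001011); offset now 6 = byte 0 bit 6; 50 bits remain
Read 2: bits[6:7] width=1 -> value=1 (bin 1); offset now 7 = byte 0 bit 7; 49 bits remain
Read 3: bits[7:10] width=3 -> value=4 (bin 100); offset now 10 = byte 1 bit 2; 46 bits remain
Read 4: bits[10:18] width=8 -> value=228 (bin 11100100); offset now 18 = byte 2 bit 2; 38 bits remain

Answer: 2 2 228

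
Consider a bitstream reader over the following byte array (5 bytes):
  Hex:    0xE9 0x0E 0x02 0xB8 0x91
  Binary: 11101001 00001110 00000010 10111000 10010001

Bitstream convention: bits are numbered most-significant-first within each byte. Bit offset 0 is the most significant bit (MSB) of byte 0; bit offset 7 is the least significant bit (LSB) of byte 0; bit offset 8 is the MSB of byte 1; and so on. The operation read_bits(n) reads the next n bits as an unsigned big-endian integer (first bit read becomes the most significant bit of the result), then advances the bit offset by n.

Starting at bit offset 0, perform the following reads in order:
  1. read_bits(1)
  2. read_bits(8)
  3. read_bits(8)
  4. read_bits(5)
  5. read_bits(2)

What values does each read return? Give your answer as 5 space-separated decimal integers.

Read 1: bits[0:1] width=1 -> value=1 (bin 1); offset now 1 = byte 0 bit 1; 39 bits remain
Read 2: bits[1:9] width=8 -> value=210 (bin 11010010); offset now 9 = byte 1 bit 1; 31 bits remain
Read 3: bits[9:17] width=8 -> value=28 (bin 00011100); offset now 17 = byte 2 bit 1; 23 bits remain
Read 4: bits[17:22] width=5 -> value=0 (bin 00000); offset now 22 = byte 2 bit 6; 18 bits remain
Read 5: bits[22:24] width=2 -> value=2 (bin 10); offset now 24 = byte 3 bit 0; 16 bits remain

Answer: 1 210 28 0 2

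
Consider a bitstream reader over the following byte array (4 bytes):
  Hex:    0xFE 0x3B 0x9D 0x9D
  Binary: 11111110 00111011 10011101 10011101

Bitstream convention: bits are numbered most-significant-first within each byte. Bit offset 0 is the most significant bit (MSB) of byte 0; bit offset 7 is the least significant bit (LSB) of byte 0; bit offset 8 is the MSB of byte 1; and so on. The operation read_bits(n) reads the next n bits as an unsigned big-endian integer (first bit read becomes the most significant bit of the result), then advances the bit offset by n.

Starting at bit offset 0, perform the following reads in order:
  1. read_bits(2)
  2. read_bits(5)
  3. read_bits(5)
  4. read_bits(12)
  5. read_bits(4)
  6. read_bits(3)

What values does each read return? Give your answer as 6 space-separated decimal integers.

Answer: 3 31 3 2973 9 6

Derivation:
Read 1: bits[0:2] width=2 -> value=3 (bin 11); offset now 2 = byte 0 bit 2; 30 bits remain
Read 2: bits[2:7] width=5 -> value=31 (bin 11111); offset now 7 = byte 0 bit 7; 25 bits remain
Read 3: bits[7:12] width=5 -> value=3 (bin 00011); offset now 12 = byte 1 bit 4; 20 bits remain
Read 4: bits[12:24] width=12 -> value=2973 (bin 101110011101); offset now 24 = byte 3 bit 0; 8 bits remain
Read 5: bits[24:28] width=4 -> value=9 (bin 1001); offset now 28 = byte 3 bit 4; 4 bits remain
Read 6: bits[28:31] width=3 -> value=6 (bin 110); offset now 31 = byte 3 bit 7; 1 bits remain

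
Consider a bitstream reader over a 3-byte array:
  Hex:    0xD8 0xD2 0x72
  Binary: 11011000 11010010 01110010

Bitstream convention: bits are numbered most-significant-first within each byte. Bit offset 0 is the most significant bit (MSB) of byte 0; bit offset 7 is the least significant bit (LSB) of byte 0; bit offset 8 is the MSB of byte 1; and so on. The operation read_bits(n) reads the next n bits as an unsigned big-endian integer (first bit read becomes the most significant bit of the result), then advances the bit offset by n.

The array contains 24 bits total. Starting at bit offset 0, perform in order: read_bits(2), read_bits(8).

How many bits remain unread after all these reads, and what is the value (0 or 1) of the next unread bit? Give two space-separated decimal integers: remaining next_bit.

Answer: 14 0

Derivation:
Read 1: bits[0:2] width=2 -> value=3 (bin 11); offset now 2 = byte 0 bit 2; 22 bits remain
Read 2: bits[2:10] width=8 -> value=99 (bin 01100011); offset now 10 = byte 1 bit 2; 14 bits remain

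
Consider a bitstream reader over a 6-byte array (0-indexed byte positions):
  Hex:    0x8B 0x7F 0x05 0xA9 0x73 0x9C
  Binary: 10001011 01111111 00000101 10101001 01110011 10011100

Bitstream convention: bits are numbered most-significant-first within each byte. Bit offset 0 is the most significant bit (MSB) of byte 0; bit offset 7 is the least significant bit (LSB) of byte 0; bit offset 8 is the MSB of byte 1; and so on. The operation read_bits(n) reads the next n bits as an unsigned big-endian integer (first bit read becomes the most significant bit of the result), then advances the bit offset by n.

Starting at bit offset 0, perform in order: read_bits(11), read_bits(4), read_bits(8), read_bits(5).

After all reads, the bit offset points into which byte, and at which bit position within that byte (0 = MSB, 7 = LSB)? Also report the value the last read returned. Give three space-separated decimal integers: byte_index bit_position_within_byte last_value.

Read 1: bits[0:11] width=11 -> value=1115 (bin 10001011011); offset now 11 = byte 1 bit 3; 37 bits remain
Read 2: bits[11:15] width=4 -> value=15 (bin 1111); offset now 15 = byte 1 bit 7; 33 bits remain
Read 3: bits[15:23] width=8 -> value=130 (bin 10000010); offset now 23 = byte 2 bit 7; 25 bits remain
Read 4: bits[23:28] width=5 -> value=26 (bin 11010); offset now 28 = byte 3 bit 4; 20 bits remain

Answer: 3 4 26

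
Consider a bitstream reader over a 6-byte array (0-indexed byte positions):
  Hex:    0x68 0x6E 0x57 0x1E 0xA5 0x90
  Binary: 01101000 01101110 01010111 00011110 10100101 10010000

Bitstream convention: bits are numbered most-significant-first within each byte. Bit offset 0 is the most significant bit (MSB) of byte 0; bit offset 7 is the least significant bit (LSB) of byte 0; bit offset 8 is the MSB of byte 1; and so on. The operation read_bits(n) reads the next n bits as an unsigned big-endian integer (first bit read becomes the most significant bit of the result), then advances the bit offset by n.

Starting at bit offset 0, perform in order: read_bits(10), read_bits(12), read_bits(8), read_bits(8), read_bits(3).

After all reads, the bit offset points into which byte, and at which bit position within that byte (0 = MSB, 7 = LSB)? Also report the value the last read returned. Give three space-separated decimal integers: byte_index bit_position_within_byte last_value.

Read 1: bits[0:10] width=10 -> value=417 (bin 0110100001); offset now 10 = byte 1 bit 2; 38 bits remain
Read 2: bits[10:22] width=12 -> value=2965 (bin 101110010101); offset now 22 = byte 2 bit 6; 26 bits remain
Read 3: bits[22:30] width=8 -> value=199 (bin 11000111); offset now 30 = byte 3 bit 6; 18 bits remain
Read 4: bits[30:38] width=8 -> value=169 (bin 10101001); offset now 38 = byte 4 bit 6; 10 bits remain
Read 5: bits[38:41] width=3 -> value=3 (bin 011); offset now 41 = byte 5 bit 1; 7 bits remain

Answer: 5 1 3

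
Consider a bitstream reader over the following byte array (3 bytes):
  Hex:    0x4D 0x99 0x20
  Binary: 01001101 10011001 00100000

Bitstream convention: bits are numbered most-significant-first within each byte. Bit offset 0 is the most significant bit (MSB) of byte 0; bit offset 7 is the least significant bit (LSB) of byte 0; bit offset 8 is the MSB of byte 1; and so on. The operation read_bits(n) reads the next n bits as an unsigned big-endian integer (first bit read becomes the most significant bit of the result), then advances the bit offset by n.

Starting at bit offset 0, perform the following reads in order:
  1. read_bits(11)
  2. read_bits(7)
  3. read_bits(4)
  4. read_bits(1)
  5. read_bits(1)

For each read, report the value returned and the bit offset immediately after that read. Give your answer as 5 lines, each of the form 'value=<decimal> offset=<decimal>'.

Read 1: bits[0:11] width=11 -> value=620 (bin 01001101100); offset now 11 = byte 1 bit 3; 13 bits remain
Read 2: bits[11:18] width=7 -> value=100 (bin 1100100); offset now 18 = byte 2 bit 2; 6 bits remain
Read 3: bits[18:22] width=4 -> value=8 (bin 1000); offset now 22 = byte 2 bit 6; 2 bits remain
Read 4: bits[22:23] width=1 -> value=0 (bin 0); offset now 23 = byte 2 bit 7; 1 bits remain
Read 5: bits[23:24] width=1 -> value=0 (bin 0); offset now 24 = byte 3 bit 0; 0 bits remain

Answer: value=620 offset=11
value=100 offset=18
value=8 offset=22
value=0 offset=23
value=0 offset=24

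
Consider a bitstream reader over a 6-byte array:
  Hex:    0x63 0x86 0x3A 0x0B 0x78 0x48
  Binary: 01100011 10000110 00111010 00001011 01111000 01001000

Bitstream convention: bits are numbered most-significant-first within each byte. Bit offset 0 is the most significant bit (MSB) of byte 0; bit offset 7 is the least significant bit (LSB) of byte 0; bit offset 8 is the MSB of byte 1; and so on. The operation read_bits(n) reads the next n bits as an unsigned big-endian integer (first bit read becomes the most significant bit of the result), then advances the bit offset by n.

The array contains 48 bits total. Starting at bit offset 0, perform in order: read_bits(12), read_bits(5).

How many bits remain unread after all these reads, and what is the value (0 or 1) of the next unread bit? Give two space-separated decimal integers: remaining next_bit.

Read 1: bits[0:12] width=12 -> value=1592 (bin 011000111000); offset now 12 = byte 1 bit 4; 36 bits remain
Read 2: bits[12:17] width=5 -> value=12 (bin 01100); offset now 17 = byte 2 bit 1; 31 bits remain

Answer: 31 0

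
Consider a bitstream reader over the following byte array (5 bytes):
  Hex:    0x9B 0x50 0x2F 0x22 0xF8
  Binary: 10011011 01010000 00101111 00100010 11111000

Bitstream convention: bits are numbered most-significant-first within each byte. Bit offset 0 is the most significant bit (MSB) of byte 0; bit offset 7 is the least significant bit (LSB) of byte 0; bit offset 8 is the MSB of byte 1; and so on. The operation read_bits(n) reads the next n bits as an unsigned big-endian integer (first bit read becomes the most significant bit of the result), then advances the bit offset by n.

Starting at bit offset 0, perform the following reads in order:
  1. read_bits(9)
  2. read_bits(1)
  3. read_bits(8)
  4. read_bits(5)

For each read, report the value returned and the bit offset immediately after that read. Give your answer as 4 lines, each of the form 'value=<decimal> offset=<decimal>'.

Read 1: bits[0:9] width=9 -> value=310 (bin 100110110); offset now 9 = byte 1 bit 1; 31 bits remain
Read 2: bits[9:10] width=1 -> value=1 (bin 1); offset now 10 = byte 1 bit 2; 30 bits remain
Read 3: bits[10:18] width=8 -> value=64 (bin 01000000); offset now 18 = byte 2 bit 2; 22 bits remain
Read 4: bits[18:23] width=5 -> value=23 (bin 10111); offset now 23 = byte 2 bit 7; 17 bits remain

Answer: value=310 offset=9
value=1 offset=10
value=64 offset=18
value=23 offset=23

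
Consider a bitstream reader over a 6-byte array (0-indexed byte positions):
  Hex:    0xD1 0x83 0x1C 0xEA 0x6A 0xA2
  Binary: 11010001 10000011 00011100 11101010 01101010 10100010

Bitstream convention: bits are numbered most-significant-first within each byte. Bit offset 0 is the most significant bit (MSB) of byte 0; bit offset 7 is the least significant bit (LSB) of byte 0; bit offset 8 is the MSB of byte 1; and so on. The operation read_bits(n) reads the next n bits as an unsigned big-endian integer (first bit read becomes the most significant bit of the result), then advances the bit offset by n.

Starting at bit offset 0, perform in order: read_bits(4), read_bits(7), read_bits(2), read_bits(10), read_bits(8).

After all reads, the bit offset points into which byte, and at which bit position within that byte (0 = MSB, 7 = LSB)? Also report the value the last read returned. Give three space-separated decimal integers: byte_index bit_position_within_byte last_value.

Read 1: bits[0:4] width=4 -> value=13 (bin 1101); offset now 4 = byte 0 bit 4; 44 bits remain
Read 2: bits[4:11] width=7 -> value=12 (bin 0001100); offset now 11 = byte 1 bit 3; 37 bits remain
Read 3: bits[11:13] width=2 -> value=0 (bin 00); offset now 13 = byte 1 bit 5; 35 bits remain
Read 4: bits[13:23] width=10 -> value=398 (bin 0110001110); offset now 23 = byte 2 bit 7; 25 bits remain
Read 5: bits[23:31] width=8 -> value=117 (bin 01110101); offset now 31 = byte 3 bit 7; 17 bits remain

Answer: 3 7 117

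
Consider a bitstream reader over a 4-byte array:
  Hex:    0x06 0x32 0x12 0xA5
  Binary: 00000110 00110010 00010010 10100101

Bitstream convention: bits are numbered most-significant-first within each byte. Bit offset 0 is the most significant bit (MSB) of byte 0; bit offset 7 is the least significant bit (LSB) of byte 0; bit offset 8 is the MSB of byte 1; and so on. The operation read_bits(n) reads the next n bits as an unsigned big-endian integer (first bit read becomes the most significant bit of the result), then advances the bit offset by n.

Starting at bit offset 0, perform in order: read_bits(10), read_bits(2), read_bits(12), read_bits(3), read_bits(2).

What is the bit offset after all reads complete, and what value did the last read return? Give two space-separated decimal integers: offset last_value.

Read 1: bits[0:10] width=10 -> value=24 (bin 0000011000); offset now 10 = byte 1 bit 2; 22 bits remain
Read 2: bits[10:12] width=2 -> value=3 (bin 11); offset now 12 = byte 1 bit 4; 20 bits remain
Read 3: bits[12:24] width=12 -> value=530 (bin 001000010010); offset now 24 = byte 3 bit 0; 8 bits remain
Read 4: bits[24:27] width=3 -> value=5 (bin 101); offset now 27 = byte 3 bit 3; 5 bits remain
Read 5: bits[27:29] width=2 -> value=0 (bin 00); offset now 29 = byte 3 bit 5; 3 bits remain

Answer: 29 0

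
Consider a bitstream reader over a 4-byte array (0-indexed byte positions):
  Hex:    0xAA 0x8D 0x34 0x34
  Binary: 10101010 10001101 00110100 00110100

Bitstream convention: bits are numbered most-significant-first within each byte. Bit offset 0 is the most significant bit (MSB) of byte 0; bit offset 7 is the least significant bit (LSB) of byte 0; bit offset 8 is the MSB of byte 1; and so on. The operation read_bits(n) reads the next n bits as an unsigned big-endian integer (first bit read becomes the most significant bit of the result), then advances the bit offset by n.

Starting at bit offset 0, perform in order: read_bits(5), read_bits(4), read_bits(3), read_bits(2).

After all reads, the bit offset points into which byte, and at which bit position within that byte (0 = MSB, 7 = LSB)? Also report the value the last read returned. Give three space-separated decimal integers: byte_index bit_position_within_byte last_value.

Answer: 1 6 3

Derivation:
Read 1: bits[0:5] width=5 -> value=21 (bin 10101); offset now 5 = byte 0 bit 5; 27 bits remain
Read 2: bits[5:9] width=4 -> value=5 (bin 0101); offset now 9 = byte 1 bit 1; 23 bits remain
Read 3: bits[9:12] width=3 -> value=0 (bin 000); offset now 12 = byte 1 bit 4; 20 bits remain
Read 4: bits[12:14] width=2 -> value=3 (bin 11); offset now 14 = byte 1 bit 6; 18 bits remain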